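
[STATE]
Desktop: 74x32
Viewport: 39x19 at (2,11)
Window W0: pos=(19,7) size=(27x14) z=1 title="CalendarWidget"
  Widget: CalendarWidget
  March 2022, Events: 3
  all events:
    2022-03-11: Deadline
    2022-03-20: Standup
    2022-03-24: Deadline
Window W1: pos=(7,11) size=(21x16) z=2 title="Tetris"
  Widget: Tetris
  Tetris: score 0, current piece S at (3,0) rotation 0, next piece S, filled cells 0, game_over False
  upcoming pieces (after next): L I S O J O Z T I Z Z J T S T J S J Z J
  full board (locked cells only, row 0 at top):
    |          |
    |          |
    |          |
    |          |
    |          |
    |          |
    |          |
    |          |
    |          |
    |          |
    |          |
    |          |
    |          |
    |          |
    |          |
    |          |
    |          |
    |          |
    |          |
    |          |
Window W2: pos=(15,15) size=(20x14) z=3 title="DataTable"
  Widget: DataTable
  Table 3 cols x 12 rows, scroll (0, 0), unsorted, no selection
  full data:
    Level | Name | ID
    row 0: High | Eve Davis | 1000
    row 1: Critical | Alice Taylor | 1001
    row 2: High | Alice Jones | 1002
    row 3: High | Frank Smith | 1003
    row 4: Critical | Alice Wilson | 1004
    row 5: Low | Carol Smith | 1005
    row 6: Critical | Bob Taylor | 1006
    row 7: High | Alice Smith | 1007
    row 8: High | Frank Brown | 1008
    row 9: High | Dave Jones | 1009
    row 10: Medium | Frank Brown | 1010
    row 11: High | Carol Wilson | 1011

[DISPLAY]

     ┏━━━━━━━━━━━━━━━━━━━┓ Th Fr Sa Su 
     ┃ Tetris            ┃  3  4  5  6 
     ┠───────────────────┨ 10 11* 12 13
     ┃          │Next:   ┃ 17 18 19 20*
     ┃       ┏━━━━━━━━━━━━━━━━━━┓ 26 27
     ┃       ┃ DataTable        ┃      
     ┃       ┠──────────────────┨      
     ┃       ┃Level   │Name     ┃      
     ┃       ┃────────┼─────────┃      
     ┃       ┃High    │Eve Davis┃━━━━━━
     ┃       ┃Critical│Alice Tay┃      
     ┃       ┃High    │Alice Jon┃      
     ┃       ┃High    │Frank Smi┃      
     ┃       ┃Critical│Alice Wil┃      
     ┃       ┃Low     │Carol Smi┃      
     ┗━━━━━━━┃Critical│Bob Taylo┃      
             ┃High    │Alice Smi┃      
             ┗━━━━━━━━━━━━━━━━━━┛      
                                       


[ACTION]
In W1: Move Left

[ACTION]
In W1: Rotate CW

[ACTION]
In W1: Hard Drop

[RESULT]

     ┏━━━━━━━━━━━━━━━━━━━┓ Th Fr Sa Su 
     ┃ Tetris            ┃  3  4  5  6 
     ┠───────────────────┨ 10 11* 12 13
     ┃          │Next:   ┃ 17 18 19 20*
     ┃       ┏━━━━━━━━━━━━━━━━━━┓ 26 27
     ┃       ┃ DataTable        ┃      
     ┃       ┠──────────────────┨      
     ┃       ┃Level   │Name     ┃      
     ┃       ┃────────┼─────────┃      
     ┃       ┃High    │Eve Davis┃━━━━━━
     ┃       ┃Critical│Alice Tay┃      
     ┃       ┃High    │Alice Jon┃      
     ┃  ░    ┃High    │Frank Smi┃      
     ┃  ░░   ┃Critical│Alice Wil┃      
     ┃   ░   ┃Low     │Carol Smi┃      
     ┗━━━━━━━┃Critical│Bob Taylo┃      
             ┃High    │Alice Smi┃      
             ┗━━━━━━━━━━━━━━━━━━┛      
                                       


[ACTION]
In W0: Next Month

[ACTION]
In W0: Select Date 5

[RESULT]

     ┏━━━━━━━━━━━━━━━━━━━┓ Th Fr Sa Su 
     ┃ Tetris            ┃     1  2  3 
     ┠───────────────────┨ 6  7  8  9 1
     ┃          │Next:   ┃ 14 15 16 17 
     ┃       ┏━━━━━━━━━━━━━━━━━━┓23 24 
     ┃       ┃ DataTable        ┃30    
     ┃       ┠──────────────────┨      
     ┃       ┃Level   │Name     ┃      
     ┃       ┃────────┼─────────┃      
     ┃       ┃High    │Eve Davis┃━━━━━━
     ┃       ┃Critical│Alice Tay┃      
     ┃       ┃High    │Alice Jon┃      
     ┃  ░    ┃High    │Frank Smi┃      
     ┃  ░░   ┃Critical│Alice Wil┃      
     ┃   ░   ┃Low     │Carol Smi┃      
     ┗━━━━━━━┃Critical│Bob Taylo┃      
             ┃High    │Alice Smi┃      
             ┗━━━━━━━━━━━━━━━━━━┛      
                                       


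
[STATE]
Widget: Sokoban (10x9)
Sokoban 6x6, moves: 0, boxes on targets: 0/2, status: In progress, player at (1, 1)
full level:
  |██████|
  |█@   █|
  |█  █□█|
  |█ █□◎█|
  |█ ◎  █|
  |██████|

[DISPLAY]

██████    
█@   █    
█  █□█    
█ █□◎█    
█ ◎  █    
██████    
Moves: 0  
          
          


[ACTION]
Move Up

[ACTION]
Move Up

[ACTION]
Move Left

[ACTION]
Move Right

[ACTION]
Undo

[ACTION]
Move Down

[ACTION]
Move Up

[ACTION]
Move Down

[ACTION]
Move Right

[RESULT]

██████    
█    █    
█ @█□█    
█ █□◎█    
█ ◎  █    
██████    
Moves: 4  
          
          


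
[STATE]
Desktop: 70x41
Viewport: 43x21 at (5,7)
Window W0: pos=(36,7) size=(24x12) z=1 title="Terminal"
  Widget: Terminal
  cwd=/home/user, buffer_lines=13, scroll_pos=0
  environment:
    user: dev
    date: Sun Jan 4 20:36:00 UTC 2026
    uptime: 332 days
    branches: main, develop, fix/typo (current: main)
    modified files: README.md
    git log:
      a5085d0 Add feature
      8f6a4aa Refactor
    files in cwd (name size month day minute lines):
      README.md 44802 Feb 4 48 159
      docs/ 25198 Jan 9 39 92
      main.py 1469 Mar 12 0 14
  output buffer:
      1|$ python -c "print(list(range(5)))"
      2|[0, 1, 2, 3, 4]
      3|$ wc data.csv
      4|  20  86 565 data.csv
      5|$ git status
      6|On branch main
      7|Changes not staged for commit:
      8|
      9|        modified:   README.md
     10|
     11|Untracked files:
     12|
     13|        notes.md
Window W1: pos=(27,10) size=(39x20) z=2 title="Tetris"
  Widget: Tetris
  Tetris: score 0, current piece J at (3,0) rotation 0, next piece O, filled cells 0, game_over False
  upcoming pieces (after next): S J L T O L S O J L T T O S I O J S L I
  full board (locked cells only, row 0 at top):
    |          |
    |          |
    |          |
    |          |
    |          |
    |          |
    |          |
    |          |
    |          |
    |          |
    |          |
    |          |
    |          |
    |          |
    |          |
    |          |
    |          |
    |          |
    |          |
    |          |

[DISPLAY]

                               ┏━━━━━━━━━━━
                               ┃ Terminal  
                               ┠───────────
                      ┏━━━━━━━━━━━━━━━━━━━━
                      ┃ Tetris             
                      ┠────────────────────
                      ┃          │Next:    
                      ┃          │▓▓       
                      ┃          │▓▓       
                      ┃          │         
                      ┃          │         
                      ┃          │         
                      ┃          │Score:   
                      ┃          │0        
                      ┃          │         
                      ┃          │         
                      ┃          │         
                      ┃          │         
                      ┃          │         
                      ┃          │         
                      ┃          │         


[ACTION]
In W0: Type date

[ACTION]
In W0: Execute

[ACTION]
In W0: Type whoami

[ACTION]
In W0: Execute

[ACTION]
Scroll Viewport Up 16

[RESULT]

                                           
                                           
                                           
                                           
                                           
                                           
                                           
                               ┏━━━━━━━━━━━
                               ┃ Terminal  
                               ┠───────────
                      ┏━━━━━━━━━━━━━━━━━━━━
                      ┃ Tetris             
                      ┠────────────────────
                      ┃          │Next:    
                      ┃          │▓▓       
                      ┃          │▓▓       
                      ┃          │         
                      ┃          │         
                      ┃          │         
                      ┃          │Score:   
                      ┃          │0        


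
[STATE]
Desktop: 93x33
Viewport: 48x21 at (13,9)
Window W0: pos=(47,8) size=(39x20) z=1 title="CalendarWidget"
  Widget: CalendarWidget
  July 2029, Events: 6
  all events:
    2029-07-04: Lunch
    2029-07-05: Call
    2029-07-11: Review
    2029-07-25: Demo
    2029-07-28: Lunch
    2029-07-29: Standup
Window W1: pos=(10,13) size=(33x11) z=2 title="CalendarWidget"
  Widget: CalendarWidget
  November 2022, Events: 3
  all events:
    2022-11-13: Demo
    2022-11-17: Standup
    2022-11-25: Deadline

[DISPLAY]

                                  ┃ CalendarWidg
                                  ┠─────────────
                                  ┃             
                                  ┃Mo Tu We Th F
━━━━━━━━━━━━━━━━━━━━━━━━━━━━━┓    ┃             
alendarWidget                ┃    ┃ 2  3  4*  5*
─────────────────────────────┨    ┃ 9 10 11* 12 
       November 2022         ┃    ┃16 17 18 19 2
 Tu We Th Fr Sa Su           ┃    ┃23 24 25* 26 
  1  2  3  4  5  6           ┃    ┃30 31        
  8  9 10 11 12 13*          ┃    ┃             
 15 16 17* 18 19 20          ┃    ┃             
 22 23 24 25* 26 27          ┃    ┃             
 29 30                       ┃    ┃             
━━━━━━━━━━━━━━━━━━━━━━━━━━━━━┛    ┃             
                                  ┃             
                                  ┃             
                                  ┃             
                                  ┗━━━━━━━━━━━━━
                                                
                                                


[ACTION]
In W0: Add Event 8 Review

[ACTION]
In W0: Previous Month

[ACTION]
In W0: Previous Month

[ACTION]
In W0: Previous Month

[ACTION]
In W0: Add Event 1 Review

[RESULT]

                                  ┃ CalendarWidg
                                  ┠─────────────
                                  ┃             
                                  ┃Mo Tu We Th F
━━━━━━━━━━━━━━━━━━━━━━━━━━━━━┓    ┃             
alendarWidget                ┃    ┃ 2  3  4  5  
─────────────────────────────┨    ┃ 9 10 11 12 1
       November 2022         ┃    ┃16 17 18 19 2
 Tu We Th Fr Sa Su           ┃    ┃23 24 25 26 2
  1  2  3  4  5  6           ┃    ┃30           
  8  9 10 11 12 13*          ┃    ┃             
 15 16 17* 18 19 20          ┃    ┃             
 22 23 24 25* 26 27          ┃    ┃             
 29 30                       ┃    ┃             
━━━━━━━━━━━━━━━━━━━━━━━━━━━━━┛    ┃             
                                  ┃             
                                  ┃             
                                  ┃             
                                  ┗━━━━━━━━━━━━━
                                                
                                                


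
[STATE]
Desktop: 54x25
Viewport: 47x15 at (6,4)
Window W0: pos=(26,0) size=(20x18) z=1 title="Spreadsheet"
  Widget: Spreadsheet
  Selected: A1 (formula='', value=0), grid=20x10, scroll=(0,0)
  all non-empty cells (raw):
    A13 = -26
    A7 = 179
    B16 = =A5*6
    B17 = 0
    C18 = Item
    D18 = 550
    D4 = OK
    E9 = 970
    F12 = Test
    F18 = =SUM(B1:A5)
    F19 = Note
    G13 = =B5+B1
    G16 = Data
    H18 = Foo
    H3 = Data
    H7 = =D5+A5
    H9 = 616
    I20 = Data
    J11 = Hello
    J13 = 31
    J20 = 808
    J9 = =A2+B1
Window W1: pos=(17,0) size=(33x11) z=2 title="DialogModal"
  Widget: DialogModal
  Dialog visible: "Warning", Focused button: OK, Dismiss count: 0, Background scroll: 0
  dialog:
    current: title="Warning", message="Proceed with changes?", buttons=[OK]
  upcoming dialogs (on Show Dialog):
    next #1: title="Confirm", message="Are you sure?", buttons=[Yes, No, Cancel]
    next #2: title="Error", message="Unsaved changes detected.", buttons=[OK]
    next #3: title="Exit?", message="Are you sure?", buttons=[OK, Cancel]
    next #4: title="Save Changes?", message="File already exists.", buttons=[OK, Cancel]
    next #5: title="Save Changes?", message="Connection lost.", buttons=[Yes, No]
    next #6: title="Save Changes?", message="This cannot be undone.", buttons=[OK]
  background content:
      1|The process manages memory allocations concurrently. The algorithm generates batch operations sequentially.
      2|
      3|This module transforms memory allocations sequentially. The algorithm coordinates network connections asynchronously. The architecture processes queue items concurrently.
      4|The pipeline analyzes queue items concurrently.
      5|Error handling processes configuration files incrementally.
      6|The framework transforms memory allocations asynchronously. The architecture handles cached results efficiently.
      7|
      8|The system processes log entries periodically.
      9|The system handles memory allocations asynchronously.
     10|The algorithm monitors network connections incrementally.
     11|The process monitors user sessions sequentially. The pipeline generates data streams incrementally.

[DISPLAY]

           ┃   ┌───────────────────────┐   ┃   
           ┃Thi│        Warning        │y a┃   
           ┃The│ Proceed with changes? │ite┃   
           ┃Err│          [OK]         │fig┃   
           ┃The└───────────────────────┘ory┃   
           ┃                               ┃   
           ┗━━━━━━━━━━━━━━━━━━━━━━━━━━━━━━━┛   
                    ┃  6        0      ┃       
                    ┃  7      179      ┃       
                    ┃  8        0      ┃       
                    ┃  9        0      ┃       
                    ┃ 10        0      ┃       
                    ┃ 11        0      ┃       
                    ┗━━━━━━━━━━━━━━━━━━┛       
                                               


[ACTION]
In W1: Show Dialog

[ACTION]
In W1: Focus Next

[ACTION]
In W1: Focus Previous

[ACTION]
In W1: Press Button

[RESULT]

           ┃                               ┃   
           ┃This module transforms memory a┃   
           ┃The pipeline analyzes queue ite┃   
           ┃Error handling processes config┃   
           ┃The framework transforms memory┃   
           ┃                               ┃   
           ┗━━━━━━━━━━━━━━━━━━━━━━━━━━━━━━━┛   
                    ┃  6        0      ┃       
                    ┃  7      179      ┃       
                    ┃  8        0      ┃       
                    ┃  9        0      ┃       
                    ┃ 10        0      ┃       
                    ┃ 11        0      ┃       
                    ┗━━━━━━━━━━━━━━━━━━┛       
                                               


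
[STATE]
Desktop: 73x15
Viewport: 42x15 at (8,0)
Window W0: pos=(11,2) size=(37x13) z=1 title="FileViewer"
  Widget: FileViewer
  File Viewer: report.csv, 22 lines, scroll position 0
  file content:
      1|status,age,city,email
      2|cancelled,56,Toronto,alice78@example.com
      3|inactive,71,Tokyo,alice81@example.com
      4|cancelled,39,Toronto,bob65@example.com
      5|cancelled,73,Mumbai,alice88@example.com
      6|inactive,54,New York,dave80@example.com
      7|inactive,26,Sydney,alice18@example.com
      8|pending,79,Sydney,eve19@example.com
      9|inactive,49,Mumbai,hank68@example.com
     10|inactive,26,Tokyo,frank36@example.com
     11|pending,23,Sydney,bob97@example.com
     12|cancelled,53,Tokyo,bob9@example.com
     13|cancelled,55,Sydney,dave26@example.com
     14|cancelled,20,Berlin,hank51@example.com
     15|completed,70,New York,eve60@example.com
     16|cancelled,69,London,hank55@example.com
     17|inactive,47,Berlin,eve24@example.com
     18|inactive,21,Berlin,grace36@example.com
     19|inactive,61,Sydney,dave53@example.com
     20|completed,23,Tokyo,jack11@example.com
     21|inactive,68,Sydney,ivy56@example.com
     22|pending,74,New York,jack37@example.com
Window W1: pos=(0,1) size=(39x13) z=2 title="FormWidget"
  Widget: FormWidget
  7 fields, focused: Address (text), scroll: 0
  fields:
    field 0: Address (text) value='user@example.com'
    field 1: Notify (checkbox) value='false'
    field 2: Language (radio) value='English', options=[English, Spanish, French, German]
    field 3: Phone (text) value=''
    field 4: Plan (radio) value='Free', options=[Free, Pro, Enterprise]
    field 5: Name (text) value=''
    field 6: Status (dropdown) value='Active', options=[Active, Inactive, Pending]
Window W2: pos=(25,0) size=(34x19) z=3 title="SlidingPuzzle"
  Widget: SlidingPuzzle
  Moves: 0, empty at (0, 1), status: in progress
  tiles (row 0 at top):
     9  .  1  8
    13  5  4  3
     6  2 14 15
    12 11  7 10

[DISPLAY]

                 ┏━━━━━━━━━━━━━━━━━━━━━━━━
━━━━━━━━━━━━━━━━━┃ SlidingPuzzle          
dget             ┠────────────────────────
─────────────────┃┌────┬────┬────┬────┐   
ss:    [user@exam┃│  9 │    │  1 │  8 │   
y:     [ ]       ┃├────┼────┼────┼────┤   
age:   (●) Englis┃│ 13 │  5 │  4 │  3 │   
:      [         ┃├────┼────┼────┼────┤   
       (●) Free  ┃│  6 │  2 │ 14 │ 15 │   
       [         ┃├────┼────┼────┼────┤   
s:     [Active   ┃│ 12 │ 11 │  7 │ 10 │   
                 ┃└────┴────┴────┴────┘   
                 ┃Moves: 0                
━━━━━━━━━━━━━━━━━┃                        
   ┗━━━━━━━━━━━━━┃                        


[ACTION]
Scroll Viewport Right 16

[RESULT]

 ┏━━━━━━━━━━━━━━━━━━━━━━━━━━━━━━━━┓       
━┃ SlidingPuzzle                  ┃       
 ┠────────────────────────────────┨       
─┃┌────┬────┬────┬────┐           ┃       
m┃│  9 │    │  1 │  8 │           ┃       
 ┃├────┼────┼────┼────┤           ┃       
s┃│ 13 │  5 │  4 │  3 │           ┃       
 ┃├────┼────┼────┼────┤           ┃       
 ┃│  6 │  2 │ 14 │ 15 │           ┃       
 ┃├────┼────┼────┼────┤           ┃       
 ┃│ 12 │ 11 │  7 │ 10 │           ┃       
 ┃└────┴────┴────┴────┘           ┃       
 ┃Moves: 0                        ┃       
━┃                                ┃       
━┃                                ┃       


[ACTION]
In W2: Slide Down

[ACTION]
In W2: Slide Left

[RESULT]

 ┏━━━━━━━━━━━━━━━━━━━━━━━━━━━━━━━━┓       
━┃ SlidingPuzzle                  ┃       
 ┠────────────────────────────────┨       
─┃┌────┬────┬────┬────┐           ┃       
m┃│  9 │  1 │    │  8 │           ┃       
 ┃├────┼────┼────┼────┤           ┃       
s┃│ 13 │  5 │  4 │  3 │           ┃       
 ┃├────┼────┼────┼────┤           ┃       
 ┃│  6 │  2 │ 14 │ 15 │           ┃       
 ┃├────┼────┼────┼────┤           ┃       
 ┃│ 12 │ 11 │  7 │ 10 │           ┃       
 ┃└────┴────┴────┴────┘           ┃       
 ┃Moves: 1                        ┃       
━┃                                ┃       
━┃                                ┃       


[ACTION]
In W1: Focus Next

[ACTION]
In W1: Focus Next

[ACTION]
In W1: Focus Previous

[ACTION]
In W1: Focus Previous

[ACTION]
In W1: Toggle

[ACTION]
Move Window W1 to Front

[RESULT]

 ┏━━━━━━━━━━━━━━━━━━━━━━━━━━━━━━━━┓       
━━━━━━━━━━━━━━┓e                  ┃       
              ┃───────────────────┨       
──────────────┨──┬────┐           ┃       
mple.com     ]┃  │  8 │           ┃       
              ┃──┼────┤           ┃       
sh  ( ) Spanis┃4 │  3 │           ┃       
             ]┃──┼────┤           ┃       
 ( ) Pro  ( ) ┃4 │ 15 │           ┃       
             ]┃──┼────┤           ┃       
            ▼]┃7 │ 10 │           ┃       
              ┃──┴────┘           ┃       
              ┃                   ┃       
━━━━━━━━━━━━━━┛                   ┃       
━┃                                ┃       


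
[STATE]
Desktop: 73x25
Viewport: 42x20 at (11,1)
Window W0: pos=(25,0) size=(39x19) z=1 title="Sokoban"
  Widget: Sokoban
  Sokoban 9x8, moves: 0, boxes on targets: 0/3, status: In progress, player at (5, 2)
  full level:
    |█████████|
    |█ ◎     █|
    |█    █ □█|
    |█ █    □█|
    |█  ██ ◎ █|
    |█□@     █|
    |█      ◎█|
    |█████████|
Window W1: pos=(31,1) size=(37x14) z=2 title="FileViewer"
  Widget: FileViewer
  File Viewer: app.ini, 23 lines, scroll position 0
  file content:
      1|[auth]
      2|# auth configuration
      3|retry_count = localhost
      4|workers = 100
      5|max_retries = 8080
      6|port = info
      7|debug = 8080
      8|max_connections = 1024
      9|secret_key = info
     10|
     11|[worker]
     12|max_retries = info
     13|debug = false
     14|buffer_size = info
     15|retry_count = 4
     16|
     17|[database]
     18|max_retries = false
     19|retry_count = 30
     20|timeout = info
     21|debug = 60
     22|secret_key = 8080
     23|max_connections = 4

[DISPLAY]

              ┃ Soko┏━━━━━━━━━━━━━━━━━━━━━
              ┠─────┃ FileViewer          
              ┃█████┠─────────────────────
              ┃█ ◎  ┃[auth]               
              ┃█    ┃# auth configuration 
              ┃█ █  ┃retry_count = localho
              ┃█  ██┃workers = 100        
              ┃█□@  ┃max_retries = 8080   
              ┃█    ┃port = info          
              ┃█████┃debug = 8080         
              ┃Moves┃max_connections = 102
              ┃     ┃secret_key = info    
              ┃     ┃                     
              ┃     ┗━━━━━━━━━━━━━━━━━━━━━
              ┃                           
              ┃                           
              ┃                           
              ┗━━━━━━━━━━━━━━━━━━━━━━━━━━━
                                          
                                          


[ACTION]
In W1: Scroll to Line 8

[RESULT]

              ┃ Soko┏━━━━━━━━━━━━━━━━━━━━━
              ┠─────┃ FileViewer          
              ┃█████┠─────────────────────
              ┃█ ◎  ┃max_connections = 102
              ┃█    ┃secret_key = info    
              ┃█ █  ┃                     
              ┃█  ██┃[worker]             
              ┃█□@  ┃max_retries = info   
              ┃█    ┃debug = false        
              ┃█████┃buffer_size = info   
              ┃Moves┃retry_count = 4      
              ┃     ┃                     
              ┃     ┃[database]           
              ┃     ┗━━━━━━━━━━━━━━━━━━━━━
              ┃                           
              ┃                           
              ┃                           
              ┗━━━━━━━━━━━━━━━━━━━━━━━━━━━
                                          
                                          


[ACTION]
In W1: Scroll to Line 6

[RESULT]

              ┃ Soko┏━━━━━━━━━━━━━━━━━━━━━
              ┠─────┃ FileViewer          
              ┃█████┠─────────────────────
              ┃█ ◎  ┃port = info          
              ┃█    ┃debug = 8080         
              ┃█ █  ┃max_connections = 102
              ┃█  ██┃secret_key = info    
              ┃█□@  ┃                     
              ┃█    ┃[worker]             
              ┃█████┃max_retries = info   
              ┃Moves┃debug = false        
              ┃     ┃buffer_size = info   
              ┃     ┃retry_count = 4      
              ┃     ┗━━━━━━━━━━━━━━━━━━━━━
              ┃                           
              ┃                           
              ┃                           
              ┗━━━━━━━━━━━━━━━━━━━━━━━━━━━
                                          
                                          


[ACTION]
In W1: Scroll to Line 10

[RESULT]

              ┃ Soko┏━━━━━━━━━━━━━━━━━━━━━
              ┠─────┃ FileViewer          
              ┃█████┠─────────────────────
              ┃█ ◎  ┃                     
              ┃█    ┃[worker]             
              ┃█ █  ┃max_retries = info   
              ┃█  ██┃debug = false        
              ┃█□@  ┃buffer_size = info   
              ┃█    ┃retry_count = 4      
              ┃█████┃                     
              ┃Moves┃[database]           
              ┃     ┃max_retries = false  
              ┃     ┃retry_count = 30     
              ┃     ┗━━━━━━━━━━━━━━━━━━━━━
              ┃                           
              ┃                           
              ┃                           
              ┗━━━━━━━━━━━━━━━━━━━━━━━━━━━
                                          
                                          


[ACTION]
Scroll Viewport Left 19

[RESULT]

                         ┃ Soko┏━━━━━━━━━━
                         ┠─────┃ FileViewe
                         ┃█████┠──────────
                         ┃█ ◎  ┃          
                         ┃█    ┃[worker]  
                         ┃█ █  ┃max_retrie
                         ┃█  ██┃debug = fa
                         ┃█□@  ┃buffer_siz
                         ┃█    ┃retry_coun
                         ┃█████┃          
                         ┃Moves┃[database]
                         ┃     ┃max_retrie
                         ┃     ┃retry_coun
                         ┃     ┗━━━━━━━━━━
                         ┃                
                         ┃                
                         ┃                
                         ┗━━━━━━━━━━━━━━━━
                                          
                                          


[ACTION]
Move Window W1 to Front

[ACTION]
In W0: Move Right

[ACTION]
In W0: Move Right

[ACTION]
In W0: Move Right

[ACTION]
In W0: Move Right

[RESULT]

                         ┃ Soko┏━━━━━━━━━━
                         ┠─────┃ FileViewe
                         ┃█████┠──────────
                         ┃█ ◎  ┃          
                         ┃█    ┃[worker]  
                         ┃█ █  ┃max_retrie
                         ┃█  ██┃debug = fa
                         ┃█□   ┃buffer_siz
                         ┃█    ┃retry_coun
                         ┃█████┃          
                         ┃Moves┃[database]
                         ┃     ┃max_retrie
                         ┃     ┃retry_coun
                         ┃     ┗━━━━━━━━━━
                         ┃                
                         ┃                
                         ┃                
                         ┗━━━━━━━━━━━━━━━━
                                          
                                          


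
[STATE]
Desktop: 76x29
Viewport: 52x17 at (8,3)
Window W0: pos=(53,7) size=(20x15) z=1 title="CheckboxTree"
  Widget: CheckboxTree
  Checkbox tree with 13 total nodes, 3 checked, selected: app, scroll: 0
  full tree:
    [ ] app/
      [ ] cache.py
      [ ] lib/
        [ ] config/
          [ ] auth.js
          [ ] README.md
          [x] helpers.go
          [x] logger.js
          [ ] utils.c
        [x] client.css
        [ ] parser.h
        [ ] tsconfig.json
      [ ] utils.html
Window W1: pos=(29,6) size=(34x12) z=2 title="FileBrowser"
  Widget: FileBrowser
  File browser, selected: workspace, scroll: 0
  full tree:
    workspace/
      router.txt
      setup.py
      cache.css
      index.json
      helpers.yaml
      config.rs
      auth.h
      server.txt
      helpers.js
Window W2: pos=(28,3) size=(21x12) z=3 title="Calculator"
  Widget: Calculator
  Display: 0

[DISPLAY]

                    ┏━━━━━━━━━━━━━━━━━━━┓           
                    ┃ Calculator        ┃           
                    ┠───────────────────┨           
                    ┃                  0┃━━━━━━━━━━━
                    ┃┌───┬───┬───┬───┐  ┃           
                    ┃│ 7 │ 8 │ 9 │ ÷ │  ┃───────────
                    ┃├───┼───┼───┼───┤  ┃           
                    ┃│ 4 │ 5 │ 6 │ × │  ┃           
                    ┃├───┼───┼───┼───┤  ┃           
                    ┃│ 1 │ 2 │ 3 │ - │  ┃           
                    ┃└───┴───┴───┴───┘  ┃           
                    ┗━━━━━━━━━━━━━━━━━━━┛           
                     ┃    config.rs                 
                     ┃    auth.h                    
                     ┗━━━━━━━━━━━━━━━━━━━━━━━━━━━━━━
                                             ┃      
                                             ┃     [


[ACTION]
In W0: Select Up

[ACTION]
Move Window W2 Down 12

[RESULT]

                                                    
                                                    
                                                    
                     ┏━━━━━━━━━━━━━━━━━━━━━━━━━━━━━━
                     ┃ FileBrowser                  
                     ┠──────────────────────────────
                     ┃> [-] workspace/              
                     ┃    router.txt                
                     ┃    setup.py                  
                     ┃    cache.css                 
                     ┃    index.json                
                     ┃    helpers.yaml              
                    ┏━━━━━━━━━━━━━━━━━━━┓           
                    ┃ Calculator        ┃           
                    ┠───────────────────┨━━━━━━━━━━━
                    ┃                  0┃    ┃      
                    ┃┌───┬───┬───┬───┐  ┃    ┃     [


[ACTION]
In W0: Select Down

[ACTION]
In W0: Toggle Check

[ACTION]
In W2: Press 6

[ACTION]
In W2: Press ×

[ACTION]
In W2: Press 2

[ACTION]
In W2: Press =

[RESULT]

                                                    
                                                    
                                                    
                     ┏━━━━━━━━━━━━━━━━━━━━━━━━━━━━━━
                     ┃ FileBrowser                  
                     ┠──────────────────────────────
                     ┃> [-] workspace/              
                     ┃    router.txt                
                     ┃    setup.py                  
                     ┃    cache.css                 
                     ┃    index.json                
                     ┃    helpers.yaml              
                    ┏━━━━━━━━━━━━━━━━━━━┓           
                    ┃ Calculator        ┃           
                    ┠───────────────────┨━━━━━━━━━━━
                    ┃                 12┃    ┃      
                    ┃┌───┬───┬───┬───┐  ┃    ┃     [


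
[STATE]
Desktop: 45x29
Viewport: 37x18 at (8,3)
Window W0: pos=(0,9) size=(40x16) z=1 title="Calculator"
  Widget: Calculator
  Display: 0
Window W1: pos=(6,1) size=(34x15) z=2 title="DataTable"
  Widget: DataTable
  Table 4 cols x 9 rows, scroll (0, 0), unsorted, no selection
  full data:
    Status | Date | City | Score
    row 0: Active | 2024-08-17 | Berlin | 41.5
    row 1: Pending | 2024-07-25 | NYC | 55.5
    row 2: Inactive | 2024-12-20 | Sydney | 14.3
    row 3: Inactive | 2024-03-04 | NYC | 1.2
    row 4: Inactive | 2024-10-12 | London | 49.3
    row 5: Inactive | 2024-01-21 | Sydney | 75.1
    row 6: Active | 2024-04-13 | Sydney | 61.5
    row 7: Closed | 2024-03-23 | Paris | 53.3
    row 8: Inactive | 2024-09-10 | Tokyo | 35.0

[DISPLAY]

───────────────────────────────┨     
tatus  │Date      │City  │Score┃     
───────┼──────────┼──────┼─────┃     
ctive  │2024-08-17│Berlin│41.5 ┃     
ending │2024-07-25│NYC   │55.5 ┃     
nactive│2024-12-20│Sydney│14.3 ┃     
nactive│2024-03-04│NYC   │1.2  ┃     
nactive│2024-10-12│London│49.3 ┃     
nactive│2024-01-21│Sydney│75.1 ┃     
ctive  │2024-04-13│Sydney│61.5 ┃     
losed  │2024-03-23│Paris │53.3 ┃     
nactive│2024-09-10│Tokyo │35.0 ┃     
━━━━━━━━━━━━━━━━━━━━━━━━━━━━━━━┛     
 │ 6 │ × │                     ┃     
─┼───┼───┤                     ┃     
 │ 3 │ - │                     ┃     
─┼───┼───┤                     ┃     
 │ = │ + │                     ┃     


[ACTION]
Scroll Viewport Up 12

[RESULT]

                                     
━━━━━━━━━━━━━━━━━━━━━━━━━━━━━━━┓     
DataTable                      ┃     
───────────────────────────────┨     
tatus  │Date      │City  │Score┃     
───────┼──────────┼──────┼─────┃     
ctive  │2024-08-17│Berlin│41.5 ┃     
ending │2024-07-25│NYC   │55.5 ┃     
nactive│2024-12-20│Sydney│14.3 ┃     
nactive│2024-03-04│NYC   │1.2  ┃     
nactive│2024-10-12│London│49.3 ┃     
nactive│2024-01-21│Sydney│75.1 ┃     
ctive  │2024-04-13│Sydney│61.5 ┃     
losed  │2024-03-23│Paris │53.3 ┃     
nactive│2024-09-10│Tokyo │35.0 ┃     
━━━━━━━━━━━━━━━━━━━━━━━━━━━━━━━┛     
 │ 6 │ × │                     ┃     
─┼───┼───┤                     ┃     


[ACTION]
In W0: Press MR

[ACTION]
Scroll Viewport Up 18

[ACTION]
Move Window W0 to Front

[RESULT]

                                     
━━━━━━━━━━━━━━━━━━━━━━━━━━━━━━━┓     
DataTable                      ┃     
───────────────────────────────┨     
tatus  │Date      │City  │Score┃     
───────┼──────────┼──────┼─────┃     
ctive  │2024-08-17│Berlin│41.5 ┃     
ending │2024-07-25│NYC   │55.5 ┃     
nactive│2024-12-20│Sydney│14.3 ┃     
━━━━━━━━━━━━━━━━━━━━━━━━━━━━━━━┓     
ator                           ┃     
───────────────────────────────┨     
                              0┃     
─┬───┬───┐                     ┃     
 │ 9 │ ÷ │                     ┃     
─┼───┼───┤                     ┃     
 │ 6 │ × │                     ┃     
─┼───┼───┤                     ┃     


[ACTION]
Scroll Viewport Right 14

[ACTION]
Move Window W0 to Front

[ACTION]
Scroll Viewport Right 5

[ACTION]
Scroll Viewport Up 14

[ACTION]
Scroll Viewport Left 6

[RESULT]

                                     
    ┏━━━━━━━━━━━━━━━━━━━━━━━━━━━━━━━━
    ┃ DataTable                      
    ┠────────────────────────────────
    ┃Status  │Date      │City  │Score
    ┃────────┼──────────┼──────┼─────
    ┃Active  │2024-08-17│Berlin│41.5 
    ┃Pending │2024-07-25│NYC   │55.5 
    ┃Inactive│2024-12-20│Sydney│14.3 
━━━━━━━━━━━━━━━━━━━━━━━━━━━━━━━━━━━━━
Calculator                           
─────────────────────────────────────
                                    0
───┬───┬───┬───┐                     
 7 │ 8 │ 9 │ ÷ │                     
───┼───┼───┼───┤                     
 4 │ 5 │ 6 │ × │                     
───┼───┼───┼───┤                     
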